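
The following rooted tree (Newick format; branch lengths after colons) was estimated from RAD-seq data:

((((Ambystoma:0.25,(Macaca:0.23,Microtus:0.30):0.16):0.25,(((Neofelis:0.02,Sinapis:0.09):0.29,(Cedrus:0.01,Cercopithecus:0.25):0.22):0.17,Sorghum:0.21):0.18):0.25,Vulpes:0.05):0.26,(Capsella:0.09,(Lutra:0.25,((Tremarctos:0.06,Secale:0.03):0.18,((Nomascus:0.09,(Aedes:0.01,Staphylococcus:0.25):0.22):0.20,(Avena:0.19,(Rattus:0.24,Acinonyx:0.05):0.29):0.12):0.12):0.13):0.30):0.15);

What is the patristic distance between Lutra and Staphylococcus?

1.17

The path runs Lutra → … → MRCA → … → Staphylococcus; the MRCA is the node subtending (Lutra,((Tremarctos,Secale),((Nomascus,(Aedes,Staphylococcus)),(Avena,(Rattus,Acinonyx))))).
Branch lengths along that path: 0.25 + 0.13 + 0.12 + 0.20 + 0.22 + 0.25 = 1.17.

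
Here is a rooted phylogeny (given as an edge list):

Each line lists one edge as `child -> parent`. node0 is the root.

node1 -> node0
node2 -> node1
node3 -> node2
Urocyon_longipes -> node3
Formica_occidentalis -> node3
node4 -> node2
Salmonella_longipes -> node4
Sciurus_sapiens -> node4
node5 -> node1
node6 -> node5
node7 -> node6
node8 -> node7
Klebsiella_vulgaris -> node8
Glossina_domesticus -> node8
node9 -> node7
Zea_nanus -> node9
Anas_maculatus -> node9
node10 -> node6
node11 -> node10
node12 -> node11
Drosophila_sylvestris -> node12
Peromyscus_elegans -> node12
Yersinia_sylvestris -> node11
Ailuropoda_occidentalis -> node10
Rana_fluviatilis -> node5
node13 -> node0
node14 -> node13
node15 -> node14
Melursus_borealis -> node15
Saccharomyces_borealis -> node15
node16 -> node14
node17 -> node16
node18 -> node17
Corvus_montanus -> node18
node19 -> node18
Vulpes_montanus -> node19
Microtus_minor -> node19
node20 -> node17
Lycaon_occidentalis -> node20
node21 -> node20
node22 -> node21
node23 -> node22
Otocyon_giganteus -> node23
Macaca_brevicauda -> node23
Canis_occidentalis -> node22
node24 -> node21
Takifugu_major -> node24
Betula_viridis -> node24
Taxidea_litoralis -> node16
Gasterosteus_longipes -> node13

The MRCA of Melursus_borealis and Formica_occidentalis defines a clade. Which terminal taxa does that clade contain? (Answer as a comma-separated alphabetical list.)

Ailuropoda_occidentalis, Anas_maculatus, Betula_viridis, Canis_occidentalis, Corvus_montanus, Drosophila_sylvestris, Formica_occidentalis, Gasterosteus_longipes, Glossina_domesticus, Klebsiella_vulgaris, Lycaon_occidentalis, Macaca_brevicauda, Melursus_borealis, Microtus_minor, Otocyon_giganteus, Peromyscus_elegans, Rana_fluviatilis, Saccharomyces_borealis, Salmonella_longipes, Sciurus_sapiens, Takifugu_major, Taxidea_litoralis, Urocyon_longipes, Vulpes_montanus, Yersinia_sylvestris, Zea_nanus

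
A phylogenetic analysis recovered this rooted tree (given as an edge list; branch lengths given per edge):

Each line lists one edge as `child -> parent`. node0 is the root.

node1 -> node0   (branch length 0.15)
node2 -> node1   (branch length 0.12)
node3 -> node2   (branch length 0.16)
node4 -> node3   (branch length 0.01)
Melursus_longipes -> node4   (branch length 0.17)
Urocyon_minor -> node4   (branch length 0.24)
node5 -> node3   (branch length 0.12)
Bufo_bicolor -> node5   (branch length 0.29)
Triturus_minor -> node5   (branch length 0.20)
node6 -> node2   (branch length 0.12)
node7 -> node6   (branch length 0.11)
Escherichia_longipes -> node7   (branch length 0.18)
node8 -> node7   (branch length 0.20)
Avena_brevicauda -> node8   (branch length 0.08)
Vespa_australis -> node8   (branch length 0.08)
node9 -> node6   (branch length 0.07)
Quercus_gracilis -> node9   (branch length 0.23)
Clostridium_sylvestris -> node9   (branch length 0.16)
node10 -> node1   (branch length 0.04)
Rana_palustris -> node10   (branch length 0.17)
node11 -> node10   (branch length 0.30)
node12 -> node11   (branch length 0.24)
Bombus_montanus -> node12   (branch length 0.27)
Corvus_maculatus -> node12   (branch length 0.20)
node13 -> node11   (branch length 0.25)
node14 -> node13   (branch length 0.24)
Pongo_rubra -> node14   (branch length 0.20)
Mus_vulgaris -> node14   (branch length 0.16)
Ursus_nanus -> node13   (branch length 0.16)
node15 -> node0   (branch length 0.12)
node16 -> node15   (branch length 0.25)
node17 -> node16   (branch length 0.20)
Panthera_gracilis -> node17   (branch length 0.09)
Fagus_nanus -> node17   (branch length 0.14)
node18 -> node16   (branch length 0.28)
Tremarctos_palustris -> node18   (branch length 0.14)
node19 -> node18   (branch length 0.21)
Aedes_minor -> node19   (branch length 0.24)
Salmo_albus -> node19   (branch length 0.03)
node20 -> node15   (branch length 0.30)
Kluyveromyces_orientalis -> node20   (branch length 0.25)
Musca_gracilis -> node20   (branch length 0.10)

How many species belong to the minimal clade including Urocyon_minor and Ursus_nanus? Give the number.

15

The MRCA of Urocyon_minor and Ursus_nanus is the node subtending ((((Melursus_longipes,Urocyon_minor),(Bufo_bicolor,Triturus_minor)),((Escherichia_longipes,(Avena_brevicauda,Vespa_australis)),(Quercus_gracilis,Clostridium_sylvestris))),(Rana_palustris,((Bombus_montanus,Corvus_maculatus),((Pongo_rubra,Mus_vulgaris),Ursus_nanus)))).
That clade contains 15 terminal taxa: Avena_brevicauda, Bombus_montanus, Bufo_bicolor, Clostridium_sylvestris, Corvus_maculatus, Escherichia_longipes, Melursus_longipes, Mus_vulgaris, Pongo_rubra, Quercus_gracilis, Rana_palustris, Triturus_minor, Urocyon_minor, Ursus_nanus, Vespa_australis.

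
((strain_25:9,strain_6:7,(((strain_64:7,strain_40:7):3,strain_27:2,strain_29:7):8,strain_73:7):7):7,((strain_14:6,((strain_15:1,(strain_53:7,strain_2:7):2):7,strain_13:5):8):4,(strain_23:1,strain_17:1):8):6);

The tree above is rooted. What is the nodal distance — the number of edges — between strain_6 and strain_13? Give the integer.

The MRCA of strain_6 and strain_13 is the root of the tree.
From strain_6 up to that node: 2 branches. From strain_13 up to the same node: 4 branches. Total: 2 + 4 = 6.

6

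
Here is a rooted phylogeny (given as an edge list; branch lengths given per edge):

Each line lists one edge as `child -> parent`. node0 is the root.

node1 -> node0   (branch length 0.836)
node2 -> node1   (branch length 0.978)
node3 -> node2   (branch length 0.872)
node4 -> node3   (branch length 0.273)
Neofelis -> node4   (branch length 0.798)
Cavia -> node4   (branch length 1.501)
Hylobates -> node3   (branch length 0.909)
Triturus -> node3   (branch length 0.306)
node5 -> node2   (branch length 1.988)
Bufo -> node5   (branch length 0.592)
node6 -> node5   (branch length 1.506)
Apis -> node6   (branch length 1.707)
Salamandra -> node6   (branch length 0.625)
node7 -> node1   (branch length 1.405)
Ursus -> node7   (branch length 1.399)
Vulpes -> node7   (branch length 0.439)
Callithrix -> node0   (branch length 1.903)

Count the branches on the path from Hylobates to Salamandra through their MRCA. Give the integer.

The MRCA of Hylobates and Salamandra is the node subtending (((Neofelis,Cavia),Hylobates,Triturus),(Bufo,(Apis,Salamandra))).
From Hylobates up to that node: 2 branches. From Salamandra up to the same node: 3 branches. Total: 2 + 3 = 5.

5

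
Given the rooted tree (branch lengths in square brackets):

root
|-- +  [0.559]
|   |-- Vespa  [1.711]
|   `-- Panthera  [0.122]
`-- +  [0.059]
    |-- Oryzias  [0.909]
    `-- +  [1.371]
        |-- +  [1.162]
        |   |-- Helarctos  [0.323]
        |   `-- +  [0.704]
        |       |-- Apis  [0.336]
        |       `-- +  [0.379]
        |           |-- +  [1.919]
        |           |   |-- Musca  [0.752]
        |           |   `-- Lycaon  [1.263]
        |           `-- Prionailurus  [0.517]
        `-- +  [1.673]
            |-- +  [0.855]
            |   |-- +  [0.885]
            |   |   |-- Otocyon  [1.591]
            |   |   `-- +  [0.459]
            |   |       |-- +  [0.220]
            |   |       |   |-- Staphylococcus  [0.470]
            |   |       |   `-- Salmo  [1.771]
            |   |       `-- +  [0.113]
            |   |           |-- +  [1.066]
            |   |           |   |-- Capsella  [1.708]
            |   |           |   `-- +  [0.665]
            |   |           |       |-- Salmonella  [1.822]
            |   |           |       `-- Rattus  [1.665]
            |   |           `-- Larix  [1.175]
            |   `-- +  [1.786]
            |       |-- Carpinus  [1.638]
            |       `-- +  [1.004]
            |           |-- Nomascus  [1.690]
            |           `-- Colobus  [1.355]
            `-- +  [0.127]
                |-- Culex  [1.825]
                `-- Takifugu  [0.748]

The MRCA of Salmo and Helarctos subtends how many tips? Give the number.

The MRCA of Salmo and Helarctos is the node subtending ((Helarctos,(Apis,((Musca,Lycaon),Prionailurus))),(((Otocyon,((Staphylococcus,Salmo),((Capsella,(Salmonella,Rattus)),Larix))),(Carpinus,(Nomascus,Colobus))),(Culex,Takifugu))).
That clade contains 17 terminal taxa: Apis, Capsella, Carpinus, Colobus, Culex, Helarctos, Larix, Lycaon, Musca, Nomascus, Otocyon, Prionailurus, Rattus, Salmo, Salmonella, Staphylococcus, Takifugu.

17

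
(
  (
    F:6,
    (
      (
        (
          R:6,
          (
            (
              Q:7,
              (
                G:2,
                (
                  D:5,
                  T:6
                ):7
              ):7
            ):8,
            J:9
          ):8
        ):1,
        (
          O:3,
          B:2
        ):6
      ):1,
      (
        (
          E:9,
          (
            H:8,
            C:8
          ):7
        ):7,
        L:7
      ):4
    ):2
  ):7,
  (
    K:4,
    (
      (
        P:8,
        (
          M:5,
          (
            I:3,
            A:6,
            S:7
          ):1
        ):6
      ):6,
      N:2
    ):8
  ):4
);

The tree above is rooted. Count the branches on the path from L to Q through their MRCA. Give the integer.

The MRCA of L and Q is the node subtending (((R,((Q,(G,(D,T))),J)),(O,B)),((E,(H,C)),L)).
From L up to that node: 2 branches. From Q up to the same node: 5 branches. Total: 2 + 5 = 7.

7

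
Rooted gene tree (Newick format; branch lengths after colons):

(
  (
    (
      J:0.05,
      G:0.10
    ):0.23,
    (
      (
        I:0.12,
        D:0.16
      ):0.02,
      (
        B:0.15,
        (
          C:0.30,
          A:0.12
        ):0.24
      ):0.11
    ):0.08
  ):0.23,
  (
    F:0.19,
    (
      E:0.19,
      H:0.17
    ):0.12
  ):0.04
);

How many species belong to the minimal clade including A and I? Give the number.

The MRCA of A and I is the node subtending ((I,D),(B,(C,A))).
That clade contains 5 terminal taxa: A, B, C, D, I.

5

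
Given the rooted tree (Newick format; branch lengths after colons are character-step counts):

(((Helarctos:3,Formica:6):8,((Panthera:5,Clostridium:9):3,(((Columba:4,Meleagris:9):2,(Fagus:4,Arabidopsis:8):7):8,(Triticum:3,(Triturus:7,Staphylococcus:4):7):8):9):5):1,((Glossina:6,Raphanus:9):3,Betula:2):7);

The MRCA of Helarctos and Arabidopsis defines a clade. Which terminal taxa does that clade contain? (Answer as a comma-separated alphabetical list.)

Tracing Helarctos: it sits inside (Helarctos,Formica).
Tracing Arabidopsis: it sits inside (Fagus,Arabidopsis).
The smallest clade enclosing both is ((Helarctos,Formica),((Panthera,Clostridium),(((Columba,Meleagris),(Fagus,Arabidopsis)),(Triticum,(Triturus,Staphylococcus))))); the answer is its 11 terminal taxa in alphabetical order.

Arabidopsis, Clostridium, Columba, Fagus, Formica, Helarctos, Meleagris, Panthera, Staphylococcus, Triticum, Triturus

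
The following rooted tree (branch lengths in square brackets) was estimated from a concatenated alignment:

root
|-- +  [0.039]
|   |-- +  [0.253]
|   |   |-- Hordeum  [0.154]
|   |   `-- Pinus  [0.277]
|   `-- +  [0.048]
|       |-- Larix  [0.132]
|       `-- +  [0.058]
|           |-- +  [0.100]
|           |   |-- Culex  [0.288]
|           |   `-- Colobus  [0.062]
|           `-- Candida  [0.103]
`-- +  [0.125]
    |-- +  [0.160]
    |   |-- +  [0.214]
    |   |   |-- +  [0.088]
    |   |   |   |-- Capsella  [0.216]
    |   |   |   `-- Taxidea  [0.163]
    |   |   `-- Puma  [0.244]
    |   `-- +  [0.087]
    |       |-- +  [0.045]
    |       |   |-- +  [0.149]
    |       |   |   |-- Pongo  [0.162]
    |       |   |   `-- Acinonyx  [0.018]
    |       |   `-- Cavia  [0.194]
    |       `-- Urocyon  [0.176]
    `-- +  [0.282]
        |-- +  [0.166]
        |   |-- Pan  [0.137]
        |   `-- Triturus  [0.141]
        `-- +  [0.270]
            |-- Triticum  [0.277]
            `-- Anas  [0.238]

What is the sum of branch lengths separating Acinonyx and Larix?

The path runs Acinonyx → … → MRCA → … → Larix; the MRCA is the root of the tree.
Branch lengths along that path: 0.018 + 0.149 + 0.045 + 0.087 + 0.160 + 0.125 + 0.039 + 0.048 + 0.132 = 0.803.

0.803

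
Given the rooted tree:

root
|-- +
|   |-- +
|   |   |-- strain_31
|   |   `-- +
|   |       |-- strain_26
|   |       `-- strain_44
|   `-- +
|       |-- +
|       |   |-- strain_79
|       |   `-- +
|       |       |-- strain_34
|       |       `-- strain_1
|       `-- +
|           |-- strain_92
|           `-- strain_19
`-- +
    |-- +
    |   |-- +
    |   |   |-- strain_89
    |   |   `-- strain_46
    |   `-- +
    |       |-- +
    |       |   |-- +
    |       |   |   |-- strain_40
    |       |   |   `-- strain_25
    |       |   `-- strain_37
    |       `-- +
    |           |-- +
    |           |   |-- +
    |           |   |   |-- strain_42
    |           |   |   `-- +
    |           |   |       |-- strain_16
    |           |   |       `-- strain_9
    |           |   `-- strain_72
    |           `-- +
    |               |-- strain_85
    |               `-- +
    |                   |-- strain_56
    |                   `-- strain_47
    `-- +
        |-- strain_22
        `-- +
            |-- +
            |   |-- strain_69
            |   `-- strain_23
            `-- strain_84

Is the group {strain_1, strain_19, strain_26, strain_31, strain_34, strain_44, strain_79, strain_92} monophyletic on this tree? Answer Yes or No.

Yes

The most recent common ancestor of these taxa subtends ((strain_31,(strain_26,strain_44)),((strain_79,(strain_34,strain_1)),(strain_92,strain_19))).
That clade has exactly 8 tips — every listed taxon and nothing else — so the group is monophyletic.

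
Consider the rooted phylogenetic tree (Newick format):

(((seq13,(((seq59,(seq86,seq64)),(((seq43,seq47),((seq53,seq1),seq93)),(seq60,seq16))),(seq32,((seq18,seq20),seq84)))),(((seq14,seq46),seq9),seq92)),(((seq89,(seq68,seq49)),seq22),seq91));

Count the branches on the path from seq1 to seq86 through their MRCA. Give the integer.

8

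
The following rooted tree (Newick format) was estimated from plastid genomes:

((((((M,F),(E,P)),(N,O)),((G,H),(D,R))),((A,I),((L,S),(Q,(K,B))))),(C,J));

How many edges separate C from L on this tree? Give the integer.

The MRCA of C and L is the root of the tree.
From C up to that node: 2 branches. From L up to the same node: 5 branches. Total: 2 + 5 = 7.

7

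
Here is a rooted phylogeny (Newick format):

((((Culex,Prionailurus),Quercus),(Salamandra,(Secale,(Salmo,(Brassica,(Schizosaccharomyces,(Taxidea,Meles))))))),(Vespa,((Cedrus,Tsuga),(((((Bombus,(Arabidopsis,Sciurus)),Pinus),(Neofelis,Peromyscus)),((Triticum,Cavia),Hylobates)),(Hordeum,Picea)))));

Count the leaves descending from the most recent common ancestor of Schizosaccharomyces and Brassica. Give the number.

4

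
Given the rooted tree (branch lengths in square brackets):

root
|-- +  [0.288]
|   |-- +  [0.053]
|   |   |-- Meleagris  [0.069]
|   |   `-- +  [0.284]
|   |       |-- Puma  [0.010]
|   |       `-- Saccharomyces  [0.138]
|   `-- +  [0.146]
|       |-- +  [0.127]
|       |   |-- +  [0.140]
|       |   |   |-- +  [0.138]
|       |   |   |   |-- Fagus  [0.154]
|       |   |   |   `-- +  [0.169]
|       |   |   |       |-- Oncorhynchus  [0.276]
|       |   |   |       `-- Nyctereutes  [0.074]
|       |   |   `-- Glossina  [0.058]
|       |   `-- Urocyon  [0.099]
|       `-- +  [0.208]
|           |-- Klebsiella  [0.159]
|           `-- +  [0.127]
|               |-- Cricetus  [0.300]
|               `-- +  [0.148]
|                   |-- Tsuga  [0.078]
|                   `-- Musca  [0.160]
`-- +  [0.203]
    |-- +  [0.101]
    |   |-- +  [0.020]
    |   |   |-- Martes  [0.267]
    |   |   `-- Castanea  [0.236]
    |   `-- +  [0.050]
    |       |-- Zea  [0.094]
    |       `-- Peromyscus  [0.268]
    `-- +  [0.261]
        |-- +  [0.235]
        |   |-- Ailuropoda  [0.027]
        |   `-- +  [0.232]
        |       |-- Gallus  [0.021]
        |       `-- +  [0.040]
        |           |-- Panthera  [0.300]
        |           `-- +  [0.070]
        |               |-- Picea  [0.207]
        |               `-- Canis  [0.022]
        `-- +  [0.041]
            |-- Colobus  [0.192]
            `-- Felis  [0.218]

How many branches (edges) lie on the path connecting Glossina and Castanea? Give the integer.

The MRCA of Glossina and Castanea is the root of the tree.
From Glossina up to that node: 5 branches. From Castanea up to the same node: 4 branches. Total: 5 + 4 = 9.

9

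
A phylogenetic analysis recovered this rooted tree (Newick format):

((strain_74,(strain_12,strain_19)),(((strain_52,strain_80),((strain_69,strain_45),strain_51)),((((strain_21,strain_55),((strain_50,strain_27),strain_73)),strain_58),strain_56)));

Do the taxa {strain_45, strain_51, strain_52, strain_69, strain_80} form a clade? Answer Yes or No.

The most recent common ancestor of these taxa subtends ((strain_52,strain_80),((strain_69,strain_45),strain_51)).
That clade has exactly 5 tips — every listed taxon and nothing else — so the group is monophyletic.

Yes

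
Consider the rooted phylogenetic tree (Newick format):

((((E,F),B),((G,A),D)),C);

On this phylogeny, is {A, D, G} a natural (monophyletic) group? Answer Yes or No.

Yes

The most recent common ancestor of these taxa subtends ((G,A),D).
That clade has exactly 3 tips — every listed taxon and nothing else — so the group is monophyletic.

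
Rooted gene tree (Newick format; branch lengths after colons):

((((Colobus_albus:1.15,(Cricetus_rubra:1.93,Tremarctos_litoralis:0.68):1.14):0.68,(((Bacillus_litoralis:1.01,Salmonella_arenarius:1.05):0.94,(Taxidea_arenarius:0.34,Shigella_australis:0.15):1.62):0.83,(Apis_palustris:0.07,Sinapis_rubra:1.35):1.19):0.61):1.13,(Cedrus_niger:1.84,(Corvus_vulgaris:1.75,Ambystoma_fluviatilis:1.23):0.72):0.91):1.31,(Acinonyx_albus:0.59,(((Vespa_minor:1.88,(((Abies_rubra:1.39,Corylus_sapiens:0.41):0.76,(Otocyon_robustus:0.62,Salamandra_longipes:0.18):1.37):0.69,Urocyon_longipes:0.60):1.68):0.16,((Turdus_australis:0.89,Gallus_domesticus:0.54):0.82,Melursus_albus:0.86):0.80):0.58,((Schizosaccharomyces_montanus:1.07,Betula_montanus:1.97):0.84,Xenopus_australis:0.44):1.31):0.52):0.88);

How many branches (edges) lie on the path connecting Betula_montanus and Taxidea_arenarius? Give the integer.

The MRCA of Betula_montanus and Taxidea_arenarius is the root of the tree.
From Betula_montanus up to that node: 5 branches. From Taxidea_arenarius up to the same node: 6 branches. Total: 5 + 6 = 11.

11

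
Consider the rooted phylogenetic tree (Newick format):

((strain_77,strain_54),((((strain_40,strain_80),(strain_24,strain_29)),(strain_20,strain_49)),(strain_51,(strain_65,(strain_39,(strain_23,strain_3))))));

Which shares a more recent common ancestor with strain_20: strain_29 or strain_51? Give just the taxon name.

The MRCA of strain_20 and strain_29 subtends (((strain_40,strain_80),(strain_24,strain_29)),(strain_20,strain_49)) (6 taxa).
The MRCA of strain_20 and strain_51 subtends ((((strain_40,strain_80),(strain_24,strain_29)),(strain_20,strain_49)),(strain_51,(strain_65,(strain_39,(strain_23,strain_3))))) (11 taxa).
The first is nested inside the second, so strain_20 shares a more recent common ancestor with strain_29.

strain_29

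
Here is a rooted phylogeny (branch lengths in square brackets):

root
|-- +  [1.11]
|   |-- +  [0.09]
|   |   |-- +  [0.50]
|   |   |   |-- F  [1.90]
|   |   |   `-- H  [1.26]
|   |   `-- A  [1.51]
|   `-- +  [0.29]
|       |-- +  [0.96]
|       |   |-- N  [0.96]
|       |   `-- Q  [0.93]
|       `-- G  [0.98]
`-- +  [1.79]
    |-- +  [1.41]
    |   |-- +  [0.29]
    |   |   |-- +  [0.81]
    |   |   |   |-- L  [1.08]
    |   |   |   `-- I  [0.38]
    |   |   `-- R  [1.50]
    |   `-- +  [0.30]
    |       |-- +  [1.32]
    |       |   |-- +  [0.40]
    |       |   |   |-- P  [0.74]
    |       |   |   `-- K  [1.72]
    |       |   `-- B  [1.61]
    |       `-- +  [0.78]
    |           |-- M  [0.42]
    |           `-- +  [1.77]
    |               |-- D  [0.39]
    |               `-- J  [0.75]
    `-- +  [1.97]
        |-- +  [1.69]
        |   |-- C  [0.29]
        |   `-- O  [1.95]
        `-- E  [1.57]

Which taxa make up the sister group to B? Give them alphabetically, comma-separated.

K, P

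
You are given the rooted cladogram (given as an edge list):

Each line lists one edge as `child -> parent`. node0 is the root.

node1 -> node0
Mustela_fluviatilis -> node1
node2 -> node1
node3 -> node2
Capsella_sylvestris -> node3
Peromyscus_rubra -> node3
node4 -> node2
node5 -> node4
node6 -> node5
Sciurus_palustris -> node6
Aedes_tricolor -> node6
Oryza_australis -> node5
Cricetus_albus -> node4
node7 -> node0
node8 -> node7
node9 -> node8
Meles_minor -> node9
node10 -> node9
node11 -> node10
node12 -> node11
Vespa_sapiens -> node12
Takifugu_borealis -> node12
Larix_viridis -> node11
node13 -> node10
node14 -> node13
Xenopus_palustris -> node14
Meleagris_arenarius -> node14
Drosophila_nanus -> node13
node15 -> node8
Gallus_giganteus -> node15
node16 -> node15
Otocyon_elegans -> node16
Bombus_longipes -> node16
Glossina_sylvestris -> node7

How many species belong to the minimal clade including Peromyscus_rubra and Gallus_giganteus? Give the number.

The MRCA of Peromyscus_rubra and Gallus_giganteus is the root, so the clade is the entire tree.
That clade contains 18 terminal taxa: Aedes_tricolor, Bombus_longipes, Capsella_sylvestris, Cricetus_albus, Drosophila_nanus, Gallus_giganteus, Glossina_sylvestris, Larix_viridis, Meleagris_arenarius, Meles_minor, Mustela_fluviatilis, Oryza_australis, Otocyon_elegans, Peromyscus_rubra, Sciurus_palustris, Takifugu_borealis, Vespa_sapiens, Xenopus_palustris.

18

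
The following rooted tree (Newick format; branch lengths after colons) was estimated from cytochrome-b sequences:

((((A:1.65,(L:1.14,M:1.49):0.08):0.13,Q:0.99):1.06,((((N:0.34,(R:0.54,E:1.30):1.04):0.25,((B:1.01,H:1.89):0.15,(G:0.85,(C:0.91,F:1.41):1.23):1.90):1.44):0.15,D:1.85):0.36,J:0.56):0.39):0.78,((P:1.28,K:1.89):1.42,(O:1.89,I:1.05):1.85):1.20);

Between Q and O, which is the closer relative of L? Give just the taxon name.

The MRCA of L and Q subtends ((A,(L,M)),Q) (4 taxa).
The MRCA of L and O is the root, subtending the entire tree (18 taxa).
The first is nested inside the second, so L shares a more recent common ancestor with Q.

Q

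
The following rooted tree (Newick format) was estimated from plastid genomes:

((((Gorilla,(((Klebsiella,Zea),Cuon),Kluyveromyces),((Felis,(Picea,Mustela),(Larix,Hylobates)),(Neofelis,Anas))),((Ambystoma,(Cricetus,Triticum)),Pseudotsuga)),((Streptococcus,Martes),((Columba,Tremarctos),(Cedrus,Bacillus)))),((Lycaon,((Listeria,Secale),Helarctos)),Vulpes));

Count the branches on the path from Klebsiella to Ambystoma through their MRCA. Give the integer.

8

The MRCA of Klebsiella and Ambystoma is the node subtending ((Gorilla,(((Klebsiella,Zea),Cuon),Kluyveromyces),((Felis,(Picea,Mustela),(Larix,Hylobates)),(Neofelis,Anas))),((Ambystoma,(Cricetus,Triticum)),Pseudotsuga)).
From Klebsiella up to that node: 5 branches. From Ambystoma up to the same node: 3 branches. Total: 5 + 3 = 8.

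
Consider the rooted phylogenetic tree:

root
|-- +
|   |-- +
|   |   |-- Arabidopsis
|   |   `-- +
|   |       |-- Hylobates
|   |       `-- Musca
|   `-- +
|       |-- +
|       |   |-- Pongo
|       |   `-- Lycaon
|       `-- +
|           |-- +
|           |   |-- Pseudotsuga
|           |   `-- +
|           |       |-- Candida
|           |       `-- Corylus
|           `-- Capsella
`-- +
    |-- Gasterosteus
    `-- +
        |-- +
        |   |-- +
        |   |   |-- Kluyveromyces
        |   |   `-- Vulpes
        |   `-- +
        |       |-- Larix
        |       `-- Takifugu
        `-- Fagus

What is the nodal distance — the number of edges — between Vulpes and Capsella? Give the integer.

The MRCA of Vulpes and Capsella is the root of the tree.
From Vulpes up to that node: 5 branches. From Capsella up to the same node: 4 branches. Total: 5 + 4 = 9.

9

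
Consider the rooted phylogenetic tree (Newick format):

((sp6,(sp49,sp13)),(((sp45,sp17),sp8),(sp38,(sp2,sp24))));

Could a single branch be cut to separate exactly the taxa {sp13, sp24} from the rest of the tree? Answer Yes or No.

No

The MRCA of the listed taxa is the root, so the smallest clade containing them is the whole tree.
That clade also contains sp17, sp2, sp38, sp45, sp49, sp6, sp8, which are not in the proposed group, so the group is not monophyletic.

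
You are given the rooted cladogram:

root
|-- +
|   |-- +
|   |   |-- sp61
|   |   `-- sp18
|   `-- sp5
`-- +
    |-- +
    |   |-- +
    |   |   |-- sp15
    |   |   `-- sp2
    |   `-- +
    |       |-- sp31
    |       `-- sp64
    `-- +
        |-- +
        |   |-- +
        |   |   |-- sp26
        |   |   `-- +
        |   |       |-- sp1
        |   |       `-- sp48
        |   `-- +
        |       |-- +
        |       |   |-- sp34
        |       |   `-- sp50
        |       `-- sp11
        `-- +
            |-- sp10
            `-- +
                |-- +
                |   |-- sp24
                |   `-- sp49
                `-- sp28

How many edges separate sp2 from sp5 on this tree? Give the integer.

6

The MRCA of sp2 and sp5 is the root of the tree.
From sp2 up to that node: 4 branches. From sp5 up to the same node: 2 branches. Total: 4 + 2 = 6.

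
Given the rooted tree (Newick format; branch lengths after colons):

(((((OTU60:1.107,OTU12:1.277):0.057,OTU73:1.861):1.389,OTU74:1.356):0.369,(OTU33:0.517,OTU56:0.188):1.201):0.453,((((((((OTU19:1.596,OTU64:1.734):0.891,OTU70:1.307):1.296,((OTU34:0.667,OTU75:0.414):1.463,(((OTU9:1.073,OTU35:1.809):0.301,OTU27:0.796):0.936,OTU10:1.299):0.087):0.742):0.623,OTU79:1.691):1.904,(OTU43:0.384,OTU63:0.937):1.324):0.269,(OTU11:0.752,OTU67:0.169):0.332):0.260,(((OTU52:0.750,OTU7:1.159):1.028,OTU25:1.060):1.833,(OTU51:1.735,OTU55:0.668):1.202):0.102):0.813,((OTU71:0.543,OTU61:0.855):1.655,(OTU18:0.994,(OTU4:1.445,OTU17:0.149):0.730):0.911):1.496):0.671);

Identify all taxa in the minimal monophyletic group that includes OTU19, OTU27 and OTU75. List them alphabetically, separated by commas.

Tracing OTU19: it sits inside (OTU19,OTU64).
Tracing OTU27: it sits inside ((OTU9,OTU35),OTU27).
Tracing OTU75: it sits inside (OTU34,OTU75).
The smallest clade enclosing all 3 is (((OTU19,OTU64),OTU70),((OTU34,OTU75),(((OTU9,OTU35),OTU27),OTU10))); the answer is its 9 terminal taxa in alphabetical order.

OTU10, OTU19, OTU27, OTU34, OTU35, OTU64, OTU70, OTU75, OTU9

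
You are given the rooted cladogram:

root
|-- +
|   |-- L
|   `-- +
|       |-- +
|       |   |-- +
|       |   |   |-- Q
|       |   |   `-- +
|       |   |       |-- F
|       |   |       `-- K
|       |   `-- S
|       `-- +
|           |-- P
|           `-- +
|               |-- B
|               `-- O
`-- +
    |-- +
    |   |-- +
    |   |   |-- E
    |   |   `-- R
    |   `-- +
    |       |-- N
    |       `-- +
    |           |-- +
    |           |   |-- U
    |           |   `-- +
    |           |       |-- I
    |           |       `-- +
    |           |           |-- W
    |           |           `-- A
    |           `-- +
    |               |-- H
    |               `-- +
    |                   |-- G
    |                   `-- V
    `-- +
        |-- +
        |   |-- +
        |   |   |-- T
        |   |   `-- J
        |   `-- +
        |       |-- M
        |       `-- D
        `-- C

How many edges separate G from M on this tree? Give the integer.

The MRCA of G and M is the node subtending (((E,R),(N,((U,(I,(W,A))),(H,(G,V))))),(((T,J),(M,D)),C)).
From G up to that node: 6 branches. From M up to the same node: 4 branches. Total: 6 + 4 = 10.

10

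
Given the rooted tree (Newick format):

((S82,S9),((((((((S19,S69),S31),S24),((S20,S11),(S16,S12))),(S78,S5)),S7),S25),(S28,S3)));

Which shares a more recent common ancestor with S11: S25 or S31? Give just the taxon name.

The MRCA of S11 and S31 subtends ((((S19,S69),S31),S24),((S20,S11),(S16,S12))) (8 taxa).
The MRCA of S11 and S25 subtends (((((((S19,S69),S31),S24),((S20,S11),(S16,S12))),(S78,S5)),S7),S25) (12 taxa).
The first is nested inside the second, so S11 shares a more recent common ancestor with S31.

S31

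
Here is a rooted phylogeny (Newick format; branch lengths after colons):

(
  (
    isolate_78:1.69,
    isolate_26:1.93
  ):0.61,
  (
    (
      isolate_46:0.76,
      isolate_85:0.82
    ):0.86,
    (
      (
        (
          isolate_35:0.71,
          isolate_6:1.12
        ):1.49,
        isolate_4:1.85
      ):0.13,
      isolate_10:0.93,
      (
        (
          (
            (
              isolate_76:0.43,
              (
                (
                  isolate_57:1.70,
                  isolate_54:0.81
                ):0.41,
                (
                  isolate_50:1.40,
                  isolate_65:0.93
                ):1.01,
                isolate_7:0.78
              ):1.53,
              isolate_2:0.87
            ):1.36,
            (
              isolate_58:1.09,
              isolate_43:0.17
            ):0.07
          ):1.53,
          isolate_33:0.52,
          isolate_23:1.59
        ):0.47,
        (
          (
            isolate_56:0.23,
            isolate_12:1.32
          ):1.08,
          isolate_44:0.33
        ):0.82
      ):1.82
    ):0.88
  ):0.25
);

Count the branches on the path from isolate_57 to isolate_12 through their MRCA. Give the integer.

The MRCA of isolate_57 and isolate_12 is the node subtending ((((isolate_76,((isolate_57,isolate_54),(isolate_50,isolate_65),isolate_7),isolate_2),(isolate_58,isolate_43)),isolate_33,isolate_23),((isolate_56,isolate_12),isolate_44)).
From isolate_57 up to that node: 6 branches. From isolate_12 up to the same node: 3 branches. Total: 6 + 3 = 9.

9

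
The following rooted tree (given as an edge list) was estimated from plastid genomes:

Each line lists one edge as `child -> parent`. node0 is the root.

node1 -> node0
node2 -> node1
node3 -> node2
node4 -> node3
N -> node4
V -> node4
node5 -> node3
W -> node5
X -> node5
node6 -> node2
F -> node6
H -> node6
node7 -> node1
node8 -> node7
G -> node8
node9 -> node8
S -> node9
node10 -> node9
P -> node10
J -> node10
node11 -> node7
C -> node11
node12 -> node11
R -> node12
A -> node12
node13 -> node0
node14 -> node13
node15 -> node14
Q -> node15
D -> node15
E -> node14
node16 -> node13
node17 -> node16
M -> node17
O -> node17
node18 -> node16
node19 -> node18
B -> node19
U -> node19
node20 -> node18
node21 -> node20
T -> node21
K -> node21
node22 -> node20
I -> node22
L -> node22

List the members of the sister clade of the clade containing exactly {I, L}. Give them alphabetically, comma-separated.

K, T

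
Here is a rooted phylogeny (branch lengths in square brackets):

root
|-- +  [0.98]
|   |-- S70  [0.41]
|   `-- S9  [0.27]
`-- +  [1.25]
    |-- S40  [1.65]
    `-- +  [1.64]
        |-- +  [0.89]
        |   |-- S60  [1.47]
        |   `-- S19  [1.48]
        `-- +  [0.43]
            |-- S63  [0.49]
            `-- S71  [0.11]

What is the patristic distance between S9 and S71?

4.68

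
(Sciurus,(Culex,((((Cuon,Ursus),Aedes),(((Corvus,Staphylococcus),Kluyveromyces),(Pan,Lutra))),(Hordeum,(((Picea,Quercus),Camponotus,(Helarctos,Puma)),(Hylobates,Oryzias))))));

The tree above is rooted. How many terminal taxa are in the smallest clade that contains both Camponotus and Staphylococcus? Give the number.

16

The MRCA of Camponotus and Staphylococcus is the node subtending ((((Cuon,Ursus),Aedes),(((Corvus,Staphylococcus),Kluyveromyces),(Pan,Lutra))),(Hordeum,(((Picea,Quercus),Camponotus,(Helarctos,Puma)),(Hylobates,Oryzias)))).
That clade contains 16 terminal taxa: Aedes, Camponotus, Corvus, Cuon, Helarctos, Hordeum, Hylobates, Kluyveromyces, Lutra, Oryzias, Pan, Picea, Puma, Quercus, Staphylococcus, Ursus.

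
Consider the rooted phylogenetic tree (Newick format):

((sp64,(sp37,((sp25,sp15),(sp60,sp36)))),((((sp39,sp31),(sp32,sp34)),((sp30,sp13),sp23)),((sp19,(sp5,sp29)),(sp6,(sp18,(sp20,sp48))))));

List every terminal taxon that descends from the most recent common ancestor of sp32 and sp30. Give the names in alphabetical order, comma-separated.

Tracing sp32: it sits inside (sp32,sp34).
Tracing sp30: it sits inside (sp30,sp13).
The smallest clade enclosing both is (((sp39,sp31),(sp32,sp34)),((sp30,sp13),sp23)); the answer is its 7 terminal taxa in alphabetical order.

sp13, sp23, sp30, sp31, sp32, sp34, sp39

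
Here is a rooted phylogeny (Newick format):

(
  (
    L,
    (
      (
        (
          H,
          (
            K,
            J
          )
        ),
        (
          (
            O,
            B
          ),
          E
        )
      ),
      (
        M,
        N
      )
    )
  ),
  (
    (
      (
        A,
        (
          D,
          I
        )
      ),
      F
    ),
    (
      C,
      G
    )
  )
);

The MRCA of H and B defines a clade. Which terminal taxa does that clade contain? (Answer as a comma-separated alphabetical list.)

B, E, H, J, K, O

Tracing H: it sits inside (H,(K,J)).
Tracing B: it sits inside (O,B).
The smallest clade enclosing both is ((H,(K,J)),((O,B),E)); the answer is its 6 terminal taxa in alphabetical order.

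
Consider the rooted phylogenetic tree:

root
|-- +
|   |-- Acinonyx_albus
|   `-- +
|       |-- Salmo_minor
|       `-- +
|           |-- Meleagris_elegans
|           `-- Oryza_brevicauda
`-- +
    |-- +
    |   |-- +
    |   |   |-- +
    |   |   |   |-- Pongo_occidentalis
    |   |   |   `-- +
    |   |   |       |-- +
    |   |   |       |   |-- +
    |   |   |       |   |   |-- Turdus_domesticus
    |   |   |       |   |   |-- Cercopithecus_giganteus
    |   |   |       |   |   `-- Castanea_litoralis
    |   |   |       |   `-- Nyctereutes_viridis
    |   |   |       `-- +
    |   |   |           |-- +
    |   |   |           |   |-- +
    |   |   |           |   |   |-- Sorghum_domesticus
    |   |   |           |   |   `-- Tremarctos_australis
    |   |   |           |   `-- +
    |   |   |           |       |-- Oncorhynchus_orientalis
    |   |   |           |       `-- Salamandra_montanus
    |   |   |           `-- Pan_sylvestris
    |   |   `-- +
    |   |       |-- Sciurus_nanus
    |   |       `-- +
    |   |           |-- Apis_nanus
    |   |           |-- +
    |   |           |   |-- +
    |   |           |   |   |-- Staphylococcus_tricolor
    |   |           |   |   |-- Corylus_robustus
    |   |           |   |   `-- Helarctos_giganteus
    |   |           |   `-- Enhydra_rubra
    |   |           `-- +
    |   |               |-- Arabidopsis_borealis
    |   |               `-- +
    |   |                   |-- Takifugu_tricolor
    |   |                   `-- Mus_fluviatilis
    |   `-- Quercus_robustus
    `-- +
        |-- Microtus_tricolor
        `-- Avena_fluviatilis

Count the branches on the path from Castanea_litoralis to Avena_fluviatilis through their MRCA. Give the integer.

The MRCA of Castanea_litoralis and Avena_fluviatilis is the node subtending ((((Pongo_occidentalis,(((Turdus_domesticus,Cercopithecus_giganteus,Castanea_litoralis),Nyctereutes_viridis),(((Sorghum_domesticus,Tremarctos_australis),(Oncorhynchus_orientalis,Salamandra_montanus)),Pan_sylvestris))),(Sciurus_nanus,(Apis_nanus,((Staphylococcus_tricolor,Corylus_robustus,Helarctos_giganteus),Enhydra_rubra),(Arabidopsis_borealis,(Takifugu_tricolor,Mus_fluviatilis))))),Quercus_robustus),(Microtus_tricolor,Avena_fluviatilis)).
From Castanea_litoralis up to that node: 7 branches. From Avena_fluviatilis up to the same node: 2 branches. Total: 7 + 2 = 9.

9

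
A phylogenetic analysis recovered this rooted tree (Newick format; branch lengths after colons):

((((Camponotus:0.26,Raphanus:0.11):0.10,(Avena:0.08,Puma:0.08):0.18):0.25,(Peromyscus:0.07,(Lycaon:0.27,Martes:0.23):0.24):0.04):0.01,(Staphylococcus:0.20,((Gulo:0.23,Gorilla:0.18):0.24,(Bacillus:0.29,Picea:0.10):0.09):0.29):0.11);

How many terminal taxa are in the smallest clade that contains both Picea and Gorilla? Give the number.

The MRCA of Picea and Gorilla is the node subtending ((Gulo,Gorilla),(Bacillus,Picea)).
That clade contains 4 terminal taxa: Bacillus, Gorilla, Gulo, Picea.

4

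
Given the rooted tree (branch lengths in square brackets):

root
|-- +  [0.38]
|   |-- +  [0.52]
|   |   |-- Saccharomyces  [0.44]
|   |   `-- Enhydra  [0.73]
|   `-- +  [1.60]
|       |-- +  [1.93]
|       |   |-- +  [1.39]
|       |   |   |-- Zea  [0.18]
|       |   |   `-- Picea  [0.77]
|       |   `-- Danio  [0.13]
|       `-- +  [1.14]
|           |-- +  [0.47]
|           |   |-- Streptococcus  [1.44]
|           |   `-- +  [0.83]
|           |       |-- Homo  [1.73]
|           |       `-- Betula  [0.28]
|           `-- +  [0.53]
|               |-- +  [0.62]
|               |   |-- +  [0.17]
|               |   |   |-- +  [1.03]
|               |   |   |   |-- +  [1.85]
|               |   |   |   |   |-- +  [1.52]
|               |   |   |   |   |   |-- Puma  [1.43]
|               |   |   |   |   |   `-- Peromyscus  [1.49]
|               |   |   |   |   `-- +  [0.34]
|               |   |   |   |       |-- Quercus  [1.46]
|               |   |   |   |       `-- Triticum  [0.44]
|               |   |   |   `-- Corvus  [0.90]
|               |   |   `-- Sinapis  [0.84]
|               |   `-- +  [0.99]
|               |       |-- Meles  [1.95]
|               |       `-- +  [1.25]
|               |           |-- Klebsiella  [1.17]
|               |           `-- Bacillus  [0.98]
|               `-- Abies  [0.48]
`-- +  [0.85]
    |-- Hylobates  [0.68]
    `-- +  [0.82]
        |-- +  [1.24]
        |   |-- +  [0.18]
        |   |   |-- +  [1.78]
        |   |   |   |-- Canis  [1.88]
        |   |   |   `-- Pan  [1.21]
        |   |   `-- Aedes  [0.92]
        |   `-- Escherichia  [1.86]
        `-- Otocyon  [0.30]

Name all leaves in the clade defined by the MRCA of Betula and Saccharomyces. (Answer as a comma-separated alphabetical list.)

Abies, Bacillus, Betula, Corvus, Danio, Enhydra, Homo, Klebsiella, Meles, Peromyscus, Picea, Puma, Quercus, Saccharomyces, Sinapis, Streptococcus, Triticum, Zea

Tracing Betula: it sits inside (Homo,Betula).
Tracing Saccharomyces: it sits inside (Saccharomyces,Enhydra).
The smallest clade enclosing both is ((Saccharomyces,Enhydra),(((Zea,Picea),Danio),((Streptococcus,(Homo,Betula)),((((((Puma,Peromyscus),(Quercus,Triticum)),Corvus),Sinapis),(Meles,(Klebsiella,Bacillus))),Abies)))); the answer is its 18 terminal taxa in alphabetical order.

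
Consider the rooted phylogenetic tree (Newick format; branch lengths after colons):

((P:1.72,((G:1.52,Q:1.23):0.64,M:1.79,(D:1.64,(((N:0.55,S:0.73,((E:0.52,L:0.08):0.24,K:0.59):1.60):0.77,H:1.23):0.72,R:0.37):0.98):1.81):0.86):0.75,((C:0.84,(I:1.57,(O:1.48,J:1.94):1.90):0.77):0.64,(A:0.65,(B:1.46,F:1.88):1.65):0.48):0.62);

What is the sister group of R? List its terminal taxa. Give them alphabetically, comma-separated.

R attaches to the tree at the node subtending (((N,S,((E,L),K)),H),R).
The other lineage descending from that same node — the sister group — is ((N,S,((E,L),K)),H); its 6 tips in alphabetical order are the answer.

E, H, K, L, N, S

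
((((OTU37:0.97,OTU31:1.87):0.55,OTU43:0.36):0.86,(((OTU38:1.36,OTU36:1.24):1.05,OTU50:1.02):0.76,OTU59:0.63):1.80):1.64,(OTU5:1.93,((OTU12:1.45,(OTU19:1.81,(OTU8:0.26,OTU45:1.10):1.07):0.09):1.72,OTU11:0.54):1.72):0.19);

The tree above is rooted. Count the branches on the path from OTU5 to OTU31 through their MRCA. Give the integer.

The MRCA of OTU5 and OTU31 is the root of the tree.
From OTU5 up to that node: 2 branches. From OTU31 up to the same node: 4 branches. Total: 2 + 4 = 6.

6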